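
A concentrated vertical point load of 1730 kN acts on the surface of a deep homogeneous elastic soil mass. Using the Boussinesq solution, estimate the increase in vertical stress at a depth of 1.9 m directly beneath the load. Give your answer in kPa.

Boussinesq vertical stress below a point load on an elastic half-space:
Δσ_z = 3P/(2πz²) · [1 + (r/z)²]^(−5/2)
r/z = 0/1.9 = 0; [1+(r/z)²]^(−5/2) = 1.
Δσ_z = 3×1730/(2π×1.9²) × 1 = 228.81 × 1 = 228.8 kPa

Δσ_z ≈ 229 kPa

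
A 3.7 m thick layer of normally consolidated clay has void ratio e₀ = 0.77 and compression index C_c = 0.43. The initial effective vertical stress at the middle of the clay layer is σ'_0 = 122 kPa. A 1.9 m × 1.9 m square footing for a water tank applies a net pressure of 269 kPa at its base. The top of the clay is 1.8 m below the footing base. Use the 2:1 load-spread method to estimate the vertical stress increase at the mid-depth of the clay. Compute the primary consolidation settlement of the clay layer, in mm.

S_c ≈ 89.7 mm

Mid-depth of clay below the footing base: z = 1.8 + 3.7/2 = 3.65 m.
Stress increase at mid-clay by the 2:1 spreading method:
Δσ = qBL/((B+z)(L+z)) = 269×1.9×1.9/((1.9+3.65)(1.9+3.65)) = 31.526 kPa
Final effective stress: σ'_f = σ'_0 + Δσ = 122 + 31.526 = 153.53 kPa.
Normally consolidated clay, so the full stress increment lies on the virgin compression line:
S_c = C_c·H/(1+e₀)·log₁₀(σ'_f/σ'_0) = 0.43×3.7/(1+0.77)×log₁₀(153.53/122)
    = 0.89887 × 0.099833 = 0.08974 m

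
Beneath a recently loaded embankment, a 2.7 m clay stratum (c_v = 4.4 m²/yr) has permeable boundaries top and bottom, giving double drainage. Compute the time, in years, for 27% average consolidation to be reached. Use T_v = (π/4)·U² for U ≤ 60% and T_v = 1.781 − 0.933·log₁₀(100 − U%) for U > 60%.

Drainage path length: H_d = H/2 = 1.35 m (double drainage).
U ≤ 60%: T_v = (π/4)·U² = (π/4)×0.27² = 0.057256.
t = T_v·H_d²/c_v = 0.057256×1.35²/4.4 = 0.02372 years.

t ≈ 0.0237 years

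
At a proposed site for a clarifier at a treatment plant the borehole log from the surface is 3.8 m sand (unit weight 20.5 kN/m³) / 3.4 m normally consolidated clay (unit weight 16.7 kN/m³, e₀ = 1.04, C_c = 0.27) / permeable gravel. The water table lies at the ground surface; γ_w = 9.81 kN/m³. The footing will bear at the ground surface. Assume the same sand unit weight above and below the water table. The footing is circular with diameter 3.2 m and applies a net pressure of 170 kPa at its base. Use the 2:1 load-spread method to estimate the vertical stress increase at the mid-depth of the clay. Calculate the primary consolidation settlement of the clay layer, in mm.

Mid-depth of clay below the ground surface: z = 3.8 + 3.4/2 = 5.5 m.
Total vertical stress at mid-clay: σ_v = 20.5×3.8 + 16.7×1.7 = 106.29 kPa.
Pore pressure: u = 9.81×(5.5 − 0) = 53.955 kPa.
Initial effective stress: σ'_0 = σ_v − u = 106.29 − 53.955 = 52.335 kPa.
Stress increase at mid-clay by the 2:1 spreading method:
Δσ ≈ qD²/(D+z)² = 170×3.2²/(3.2+5.5)² = 22.999 kPa
Final effective stress: σ'_f = σ'_0 + Δσ = 52.335 + 22.999 = 75.334 kPa.
Normally consolidated clay, so the full stress increment lies on the virgin compression line:
S_c = C_c·H/(1+e₀)·log₁₀(σ'_f/σ'_0) = 0.27×3.4/(1+1.04)×log₁₀(75.334/52.335)
    = 0.45 × 0.1582 = 0.07119 m

S_c ≈ 71.2 mm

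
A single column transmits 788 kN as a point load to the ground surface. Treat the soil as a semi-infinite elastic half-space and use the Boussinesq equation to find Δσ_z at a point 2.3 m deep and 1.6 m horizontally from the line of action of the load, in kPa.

Boussinesq vertical stress below a point load on an elastic half-space:
Δσ_z = 3P/(2πz²) · [1 + (r/z)²]^(−5/2)
r/z = 1.6/2.3 = 0.69565; [1+(r/z)²]^(−5/2) = 0.37279.
Δσ_z = 3×788/(2π×2.3²) × 0.37279 = 71.123 × 0.37279 = 26.51 kPa

Δσ_z ≈ 26.5 kPa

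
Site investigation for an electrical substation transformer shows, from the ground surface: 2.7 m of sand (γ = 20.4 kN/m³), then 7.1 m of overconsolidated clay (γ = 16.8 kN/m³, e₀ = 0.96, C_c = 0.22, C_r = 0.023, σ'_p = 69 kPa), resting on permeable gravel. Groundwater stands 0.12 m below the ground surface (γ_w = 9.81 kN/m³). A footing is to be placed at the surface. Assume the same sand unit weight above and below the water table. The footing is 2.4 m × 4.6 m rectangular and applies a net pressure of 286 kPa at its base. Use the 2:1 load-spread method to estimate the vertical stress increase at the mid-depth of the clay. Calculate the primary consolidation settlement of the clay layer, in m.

Mid-depth of clay below the ground surface: z = 2.7 + 7.1/2 = 6.25 m.
Total vertical stress at mid-clay: σ_v = 20.4×2.7 + 16.8×3.55 = 114.72 kPa.
Pore pressure: u = 9.81×(6.25 − 0.12) = 60.135 kPa.
Initial effective stress: σ'_0 = σ_v − u = 114.72 − 60.135 = 54.585 kPa.
Stress increase at mid-clay by the 2:1 spreading method:
Δσ = qBL/((B+z)(L+z)) = 286×2.4×4.6/((2.4+6.25)(4.6+6.25)) = 33.643 kPa
Final effective stress: σ'_f = 54.585 + 33.643 = 88.228 kPa.
σ'_f = 88.228 > σ'_p = 69 kPa, so the stress path crosses the preconsolidation pressure — recompression up to σ'_p, then virgin compression beyond:
S_c = H/(1+e₀)·[C_r·log₁₀(σ'_p/σ'_0) + C_c·log₁₀(σ'_f/σ'_p)]
    = 7.1/1.96 × [0.023×log₁₀(69/54.585) + 0.22×log₁₀(88.228/69)]
    = 3.6224 × [0.0023408 + 0.023487] = 0.09356 m

S_c ≈ 0.0936 m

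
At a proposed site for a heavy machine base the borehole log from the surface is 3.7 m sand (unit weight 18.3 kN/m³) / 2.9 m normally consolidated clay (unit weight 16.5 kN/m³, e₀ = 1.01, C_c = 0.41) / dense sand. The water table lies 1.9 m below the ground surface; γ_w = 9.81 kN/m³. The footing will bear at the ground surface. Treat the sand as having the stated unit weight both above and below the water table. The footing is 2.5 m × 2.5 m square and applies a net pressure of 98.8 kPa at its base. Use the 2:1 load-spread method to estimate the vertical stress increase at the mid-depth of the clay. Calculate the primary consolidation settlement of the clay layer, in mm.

S_c ≈ 41.8 mm

Mid-depth of clay below the ground surface: z = 3.7 + 2.9/2 = 5.15 m.
Total vertical stress at mid-clay: σ_v = 18.3×3.7 + 16.5×1.45 = 91.635 kPa.
Pore pressure: u = 9.81×(5.15 − 1.9) = 31.883 kPa.
Initial effective stress: σ'_0 = σ_v − u = 91.635 − 31.883 = 59.752 kPa.
Stress increase at mid-clay by the 2:1 spreading method:
Δσ = qBL/((B+z)(L+z)) = 98.8×2.5×2.5/((2.5+5.15)(2.5+5.15)) = 10.551 kPa
Final effective stress: σ'_f = σ'_0 + Δσ = 59.752 + 10.551 = 70.303 kPa.
Normally consolidated clay, so the full stress increment lies on the virgin compression line:
S_c = C_c·H/(1+e₀)·log₁₀(σ'_f/σ'_0) = 0.41×2.9/(1+1.01)×log₁₀(70.303/59.752)
    = 0.59154 × 0.070621 = 0.04178 m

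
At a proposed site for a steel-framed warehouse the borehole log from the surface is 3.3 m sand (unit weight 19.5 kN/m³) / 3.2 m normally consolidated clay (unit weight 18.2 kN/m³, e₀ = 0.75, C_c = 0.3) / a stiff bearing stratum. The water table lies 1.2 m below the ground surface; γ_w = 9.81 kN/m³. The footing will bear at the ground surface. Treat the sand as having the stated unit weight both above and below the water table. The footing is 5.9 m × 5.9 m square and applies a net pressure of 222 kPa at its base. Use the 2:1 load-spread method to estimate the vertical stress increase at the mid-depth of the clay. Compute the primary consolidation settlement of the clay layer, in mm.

Mid-depth of clay below the ground surface: z = 3.3 + 3.2/2 = 4.9 m.
Total vertical stress at mid-clay: σ_v = 19.5×3.3 + 18.2×1.6 = 93.47 kPa.
Pore pressure: u = 9.81×(4.9 − 1.2) = 36.297 kPa.
Initial effective stress: σ'_0 = σ_v − u = 93.47 − 36.297 = 57.173 kPa.
Stress increase at mid-clay by the 2:1 spreading method:
Δσ = qBL/((B+z)(L+z)) = 222×5.9×5.9/((5.9+4.9)(5.9+4.9)) = 66.254 kPa
Final effective stress: σ'_f = σ'_0 + Δσ = 57.173 + 66.254 = 123.43 kPa.
Normally consolidated clay, so the full stress increment lies on the virgin compression line:
S_c = C_c·H/(1+e₀)·log₁₀(σ'_f/σ'_0) = 0.3×3.2/(1+0.75)×log₁₀(123.43/57.173)
    = 0.54857 × 0.33423 = 0.1833 m

S_c ≈ 183 mm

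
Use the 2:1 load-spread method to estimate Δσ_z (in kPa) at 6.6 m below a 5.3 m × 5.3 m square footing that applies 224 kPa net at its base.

Δσ_z ≈ 44.4 kPa

By the 2:1 method the load spreads at 1 horizontal : 2 vertical, so at depth z the loaded area has grown by z in each plan dimension:
Δσ = qBL/((B+z)(L+z)) = 224×5.3×5.3/((5.3+6.6)(5.3+6.6)) = 44.433 kPa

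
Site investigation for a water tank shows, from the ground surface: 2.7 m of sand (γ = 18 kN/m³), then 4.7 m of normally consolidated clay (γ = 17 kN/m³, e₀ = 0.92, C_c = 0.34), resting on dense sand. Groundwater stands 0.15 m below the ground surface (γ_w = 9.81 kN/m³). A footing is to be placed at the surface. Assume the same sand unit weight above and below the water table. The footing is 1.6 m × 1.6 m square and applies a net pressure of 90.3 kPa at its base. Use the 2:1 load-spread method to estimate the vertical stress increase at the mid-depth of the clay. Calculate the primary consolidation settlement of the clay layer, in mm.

S_c ≈ 43.9 mm

Mid-depth of clay below the ground surface: z = 2.7 + 4.7/2 = 5.05 m.
Total vertical stress at mid-clay: σ_v = 18×2.7 + 17×2.35 = 88.55 kPa.
Pore pressure: u = 9.81×(5.05 − 0.15) = 48.069 kPa.
Initial effective stress: σ'_0 = σ_v − u = 88.55 − 48.069 = 40.481 kPa.
Stress increase at mid-clay by the 2:1 spreading method:
Δσ = qBL/((B+z)(L+z)) = 90.3×1.6×1.6/((1.6+5.05)(1.6+5.05)) = 5.2274 kPa
Final effective stress: σ'_f = σ'_0 + Δσ = 40.481 + 5.2274 = 45.708 kPa.
Normally consolidated clay, so the full stress increment lies on the virgin compression line:
S_c = C_c·H/(1+e₀)·log₁₀(σ'_f/σ'_0) = 0.34×4.7/(1+0.92)×log₁₀(45.708/40.481)
    = 0.83229 × 0.052741 = 0.0439 m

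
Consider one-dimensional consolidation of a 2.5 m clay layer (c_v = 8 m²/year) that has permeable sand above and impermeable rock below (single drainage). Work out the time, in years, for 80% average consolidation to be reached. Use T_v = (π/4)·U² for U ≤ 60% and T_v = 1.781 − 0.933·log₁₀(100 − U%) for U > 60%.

Drainage path length: H_d = H = 2.5 m (single drainage).
U > 60%: T_v = 1.781 − 0.933·log₁₀(100 − 80) = 0.56714.
t = T_v·H_d²/c_v = 0.56714×2.5²/8 = 0.4431 years.

t ≈ 0.443 years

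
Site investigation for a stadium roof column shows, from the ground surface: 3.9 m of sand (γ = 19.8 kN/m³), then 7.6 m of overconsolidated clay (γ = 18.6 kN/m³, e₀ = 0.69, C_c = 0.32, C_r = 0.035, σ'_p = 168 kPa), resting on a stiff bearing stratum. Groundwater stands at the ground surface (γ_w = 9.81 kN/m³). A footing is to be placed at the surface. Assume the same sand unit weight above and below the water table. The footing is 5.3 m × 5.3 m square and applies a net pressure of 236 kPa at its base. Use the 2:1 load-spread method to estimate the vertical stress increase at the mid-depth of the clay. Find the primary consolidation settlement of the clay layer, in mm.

Mid-depth of clay below the ground surface: z = 3.9 + 7.6/2 = 7.7 m.
Total vertical stress at mid-clay: σ_v = 19.8×3.9 + 18.6×3.8 = 147.9 kPa.
Pore pressure: u = 9.81×(7.7 − 0) = 75.537 kPa.
Initial effective stress: σ'_0 = σ_v − u = 147.9 − 75.537 = 72.363 kPa.
Stress increase at mid-clay by the 2:1 spreading method:
Δσ = qBL/((B+z)(L+z)) = 236×5.3×5.3/((5.3+7.7)(5.3+7.7)) = 39.226 kPa
Final effective stress: σ'_f = 72.363 + 39.226 = 111.59 kPa.
σ'_f = 111.59 ≤ σ'_p = 168 kPa, so the clay remains overconsolidated and only the recompression index applies:
S_c = C_r·H/(1+e₀)·log₁₀(σ'_f/σ'_0) = 0.035×7.6/1.69×log₁₀(111.59/72.363)
    = 0.1574 × 0.18811 = 0.02961 m

S_c ≈ 29.6 mm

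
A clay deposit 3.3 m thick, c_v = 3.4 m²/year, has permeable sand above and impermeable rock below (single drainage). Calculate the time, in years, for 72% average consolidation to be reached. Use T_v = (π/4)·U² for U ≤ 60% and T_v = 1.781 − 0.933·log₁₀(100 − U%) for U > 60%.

t ≈ 1.38 years

Drainage path length: H_d = H = 3.3 m (single drainage).
U > 60%: T_v = 1.781 − 0.933·log₁₀(100 − 72) = 0.4308.
t = T_v·H_d²/c_v = 0.4308×3.3²/3.4 = 1.38 years.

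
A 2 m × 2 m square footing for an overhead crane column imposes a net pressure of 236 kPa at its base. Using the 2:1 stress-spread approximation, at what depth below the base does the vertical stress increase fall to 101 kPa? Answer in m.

2:1 spreading — at depth z the loaded area has grown by z in each plan dimension:
qB²/(B+z)² = Δσ_z ⇒ z = B(√(q/Δσ_z) − 1) = 2×(√(236/101) − 1) = 1.057 m

z ≈ 1.06 m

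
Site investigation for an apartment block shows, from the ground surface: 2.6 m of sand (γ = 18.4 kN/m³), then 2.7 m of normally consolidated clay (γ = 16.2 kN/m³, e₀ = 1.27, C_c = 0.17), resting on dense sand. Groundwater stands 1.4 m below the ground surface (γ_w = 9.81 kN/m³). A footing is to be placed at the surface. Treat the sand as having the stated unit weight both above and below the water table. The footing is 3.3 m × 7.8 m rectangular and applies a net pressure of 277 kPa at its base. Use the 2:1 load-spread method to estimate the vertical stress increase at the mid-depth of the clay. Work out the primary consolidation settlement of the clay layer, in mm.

S_c ≈ 92.7 mm

Mid-depth of clay below the ground surface: z = 2.6 + 2.7/2 = 3.95 m.
Total vertical stress at mid-clay: σ_v = 18.4×2.6 + 16.2×1.35 = 69.71 kPa.
Pore pressure: u = 9.81×(3.95 − 1.4) = 25.015 kPa.
Initial effective stress: σ'_0 = σ_v − u = 69.71 − 25.015 = 44.695 kPa.
Stress increase at mid-clay by the 2:1 spreading method:
Δσ = qBL/((B+z)(L+z)) = 277×3.3×7.8/((3.3+3.95)(7.8+3.95)) = 83.697 kPa
Final effective stress: σ'_f = σ'_0 + Δσ = 44.695 + 83.697 = 128.39 kPa.
Normally consolidated clay, so the full stress increment lies on the virgin compression line:
S_c = C_c·H/(1+e₀)·log₁₀(σ'_f/σ'_0) = 0.17×2.7/(1+1.27)×log₁₀(128.39/44.695)
    = 0.2022 × 0.45827 = 0.09266 m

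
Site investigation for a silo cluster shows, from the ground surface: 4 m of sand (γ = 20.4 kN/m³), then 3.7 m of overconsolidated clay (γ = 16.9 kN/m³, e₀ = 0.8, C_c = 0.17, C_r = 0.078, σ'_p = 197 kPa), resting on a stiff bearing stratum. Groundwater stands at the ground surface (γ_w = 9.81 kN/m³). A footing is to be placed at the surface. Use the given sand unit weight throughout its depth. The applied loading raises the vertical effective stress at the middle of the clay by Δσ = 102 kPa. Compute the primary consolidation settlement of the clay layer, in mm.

S_c ≈ 72.7 mm

Mid-depth of clay below the ground surface: z = 4 + 3.7/2 = 5.85 m.
Total vertical stress at mid-clay: σ_v = 20.4×4 + 16.9×1.85 = 112.86 kPa.
Pore pressure: u = 9.81×(5.85 − 0) = 57.389 kPa.
Initial effective stress: σ'_0 = σ_v − u = 112.86 − 57.389 = 55.471 kPa.
Final effective stress: σ'_f = 55.471 + 102 = 157.47 kPa.
σ'_f = 157.47 ≤ σ'_p = 197 kPa, so the clay remains overconsolidated and only the recompression index applies:
S_c = C_r·H/(1+e₀)·log₁₀(σ'_f/σ'_0) = 0.078×3.7/1.8×log₁₀(157.47/55.471)
    = 0.16034 × 0.45313 = 0.07265 m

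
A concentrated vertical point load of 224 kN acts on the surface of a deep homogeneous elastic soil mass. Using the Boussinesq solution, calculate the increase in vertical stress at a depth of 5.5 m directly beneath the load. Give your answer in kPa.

Δσ_z ≈ 3.54 kPa

Boussinesq vertical stress below a point load on an elastic half-space:
Δσ_z = 3P/(2πz²) · [1 + (r/z)²]^(−5/2)
r/z = 0/5.5 = 0; [1+(r/z)²]^(−5/2) = 1.
Δσ_z = 3×224/(2π×5.5²) × 1 = 3.5356 × 1 = 3.536 kPa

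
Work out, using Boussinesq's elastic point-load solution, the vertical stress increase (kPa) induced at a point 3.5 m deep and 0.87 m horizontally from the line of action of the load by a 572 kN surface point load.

Δσ_z ≈ 19.2 kPa

Boussinesq vertical stress below a point load on an elastic half-space:
Δσ_z = 3P/(2πz²) · [1 + (r/z)²]^(−5/2)
r/z = 0.87/3.5 = 0.24857; [1+(r/z)²]^(−5/2) = 0.86081.
Δσ_z = 3×572/(2π×3.5²) × 0.86081 = 22.295 × 0.86081 = 19.19 kPa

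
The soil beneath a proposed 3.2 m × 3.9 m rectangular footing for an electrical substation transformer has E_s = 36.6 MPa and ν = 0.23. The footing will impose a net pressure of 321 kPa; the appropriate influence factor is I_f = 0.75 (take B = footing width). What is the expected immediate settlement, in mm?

S_e ≈ 19.9 mm

Immediate (elastic) settlement: S_e = q·B·(1−ν²)/E_s · I_f.
E_s = 36.6 MPa = 36600 kPa.
S_e = 321 × 3.2 × (1 − 0.23²) / 36600 × 0.75
    = 321 × 3.2 × 0.9471 / 36600 × 0.75
    = 0.01994 m = 19.94 mm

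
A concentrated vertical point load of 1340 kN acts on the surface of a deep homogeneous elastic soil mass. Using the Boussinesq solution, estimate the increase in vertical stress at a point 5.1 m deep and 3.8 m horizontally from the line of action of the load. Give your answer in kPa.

Δσ_z ≈ 8.16 kPa

Boussinesq vertical stress below a point load on an elastic half-space:
Δσ_z = 3P/(2πz²) · [1 + (r/z)²]^(−5/2)
r/z = 3.8/5.1 = 0.7451; [1+(r/z)²]^(−5/2) = 0.33155.
Δσ_z = 3×1340/(2π×5.1²) × 0.33155 = 24.598 × 0.33155 = 8.155 kPa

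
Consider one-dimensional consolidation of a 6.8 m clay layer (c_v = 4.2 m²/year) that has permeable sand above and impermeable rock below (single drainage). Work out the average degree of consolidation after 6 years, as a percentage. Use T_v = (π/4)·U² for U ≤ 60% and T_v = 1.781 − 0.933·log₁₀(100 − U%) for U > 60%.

Drainage path length: H_d = H = 6.8 m (single drainage).
T_v = c_v·t/H_d² = 4.2×6/6.8² = 0.54498.
T_v = 0.54498 corresponds to the U > 60% branch:
U = 1 − 10^((1.781 − T_v)/0.933)/100 = 0.7888

U ≈ 78.9 %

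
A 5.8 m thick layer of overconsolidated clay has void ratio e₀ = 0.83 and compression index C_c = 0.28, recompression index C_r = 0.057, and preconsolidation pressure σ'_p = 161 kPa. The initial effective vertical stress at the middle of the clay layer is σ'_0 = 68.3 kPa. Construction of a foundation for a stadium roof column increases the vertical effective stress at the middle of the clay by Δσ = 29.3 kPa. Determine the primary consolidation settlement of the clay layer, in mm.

Final effective stress: σ'_f = 68.3 + 29.3 = 97.6 kPa.
σ'_f = 97.6 ≤ σ'_p = 161 kPa, so the clay remains overconsolidated and only the recompression index applies:
S_c = C_r·H/(1+e₀)·log₁₀(σ'_f/σ'_0) = 0.057×5.8/1.83×log₁₀(97.6/68.3)
    = 0.18066 × 0.15503 = 0.02801 m

S_c ≈ 28 mm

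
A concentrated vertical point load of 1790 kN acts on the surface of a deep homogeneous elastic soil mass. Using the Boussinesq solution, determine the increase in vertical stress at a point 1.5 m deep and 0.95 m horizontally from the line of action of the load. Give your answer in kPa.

Δσ_z ≈ 163 kPa

Boussinesq vertical stress below a point load on an elastic half-space:
Δσ_z = 3P/(2πz²) · [1 + (r/z)²]^(−5/2)
r/z = 0.95/1.5 = 0.63333; [1+(r/z)²]^(−5/2) = 0.43035.
Δσ_z = 3×1790/(2π×1.5²) × 0.43035 = 379.85 × 0.43035 = 163.5 kPa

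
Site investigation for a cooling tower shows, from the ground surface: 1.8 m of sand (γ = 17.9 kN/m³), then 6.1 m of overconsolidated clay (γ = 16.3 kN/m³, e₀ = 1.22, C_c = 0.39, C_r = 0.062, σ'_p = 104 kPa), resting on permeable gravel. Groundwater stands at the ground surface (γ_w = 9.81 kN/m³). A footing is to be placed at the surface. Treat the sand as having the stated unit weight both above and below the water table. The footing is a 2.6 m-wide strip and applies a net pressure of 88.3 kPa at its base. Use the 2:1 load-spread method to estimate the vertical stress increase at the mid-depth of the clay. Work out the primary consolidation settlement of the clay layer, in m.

Mid-depth of clay below the ground surface: z = 1.8 + 6.1/2 = 4.85 m.
Total vertical stress at mid-clay: σ_v = 17.9×1.8 + 16.3×3.05 = 81.935 kPa.
Pore pressure: u = 9.81×(4.85 − 0) = 47.578 kPa.
Initial effective stress: σ'_0 = σ_v − u = 81.935 − 47.578 = 34.357 kPa.
Stress increase at mid-clay by the 2:1 spreading method:
Δσ = qB/(B+z) = 88.3×2.6/(2.6+4.85) = 30.816 kPa
Final effective stress: σ'_f = 34.357 + 30.816 = 65.173 kPa.
σ'_f = 65.173 ≤ σ'_p = 104 kPa, so the clay remains overconsolidated and only the recompression index applies:
S_c = C_r·H/(1+e₀)·log₁₀(σ'_f/σ'_0) = 0.062×6.1/2.22×log₁₀(65.173/34.357)
    = 0.17036 × 0.27805 = 0.04737 m

S_c ≈ 0.0474 m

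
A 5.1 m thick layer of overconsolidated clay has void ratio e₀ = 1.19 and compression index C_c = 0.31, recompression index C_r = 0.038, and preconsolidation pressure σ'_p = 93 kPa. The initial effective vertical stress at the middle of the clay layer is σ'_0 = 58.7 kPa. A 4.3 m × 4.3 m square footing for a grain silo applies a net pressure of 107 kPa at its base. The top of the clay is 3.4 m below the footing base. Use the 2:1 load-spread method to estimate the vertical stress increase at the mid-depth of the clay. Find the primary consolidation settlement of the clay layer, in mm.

Mid-depth of clay below the footing base: z = 3.4 + 5.1/2 = 5.95 m.
Stress increase at mid-clay by the 2:1 spreading method:
Δσ = qBL/((B+z)(L+z)) = 107×4.3×4.3/((4.3+5.95)(4.3+5.95)) = 18.831 kPa
Final effective stress: σ'_f = 58.7 + 18.831 = 77.531 kPa.
σ'_f = 77.531 ≤ σ'_p = 93 kPa, so the clay remains overconsolidated and only the recompression index applies:
S_c = C_r·H/(1+e₀)·log₁₀(σ'_f/σ'_0) = 0.038×5.1/2.19×log₁₀(77.531/58.7)
    = 0.088494 × 0.12084 = 0.01069 m

S_c ≈ 10.7 mm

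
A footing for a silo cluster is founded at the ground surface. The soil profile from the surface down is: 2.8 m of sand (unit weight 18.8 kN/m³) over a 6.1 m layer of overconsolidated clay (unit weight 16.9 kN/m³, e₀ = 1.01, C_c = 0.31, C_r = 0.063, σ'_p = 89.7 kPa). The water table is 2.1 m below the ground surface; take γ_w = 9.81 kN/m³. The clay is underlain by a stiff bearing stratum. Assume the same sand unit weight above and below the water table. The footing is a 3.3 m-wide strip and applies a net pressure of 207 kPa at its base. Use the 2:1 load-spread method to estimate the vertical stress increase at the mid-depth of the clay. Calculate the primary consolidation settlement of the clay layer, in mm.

Mid-depth of clay below the ground surface: z = 2.8 + 6.1/2 = 5.85 m.
Total vertical stress at mid-clay: σ_v = 18.8×2.8 + 16.9×3.05 = 104.19 kPa.
Pore pressure: u = 9.81×(5.85 − 2.1) = 36.788 kPa.
Initial effective stress: σ'_0 = σ_v − u = 104.19 − 36.788 = 67.402 kPa.
Stress increase at mid-clay by the 2:1 spreading method:
Δσ = qB/(B+z) = 207×3.3/(3.3+5.85) = 74.656 kPa
Final effective stress: σ'_f = 67.402 + 74.656 = 142.06 kPa.
σ'_f = 142.06 > σ'_p = 89.7 kPa, so the stress path crosses the preconsolidation pressure — recompression up to σ'_p, then virgin compression beyond:
S_c = H/(1+e₀)·[C_r·log₁₀(σ'_p/σ'_0) + C_c·log₁₀(σ'_f/σ'_p)]
    = 6.1/2.01 × [0.063×log₁₀(89.7/67.402) + 0.31×log₁₀(142.06/89.7)]
    = 3.0348 × [0.0078195 + 0.061901] = 0.2116 m

S_c ≈ 212 mm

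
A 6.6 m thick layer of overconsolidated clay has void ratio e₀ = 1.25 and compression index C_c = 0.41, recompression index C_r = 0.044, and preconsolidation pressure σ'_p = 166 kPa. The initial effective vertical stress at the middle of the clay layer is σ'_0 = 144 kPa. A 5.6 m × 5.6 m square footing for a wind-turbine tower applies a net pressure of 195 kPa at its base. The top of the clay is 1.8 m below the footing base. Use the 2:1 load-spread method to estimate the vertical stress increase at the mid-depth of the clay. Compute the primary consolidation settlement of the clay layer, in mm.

Mid-depth of clay below the footing base: z = 1.8 + 6.6/2 = 5.1 m.
Stress increase at mid-clay by the 2:1 spreading method:
Δσ = qBL/((B+z)(L+z)) = 195×5.6×5.6/((5.6+5.1)(5.6+5.1)) = 53.413 kPa
Final effective stress: σ'_f = 144 + 53.413 = 197.41 kPa.
σ'_f = 197.41 > σ'_p = 166 kPa, so the stress path crosses the preconsolidation pressure — recompression up to σ'_p, then virgin compression beyond:
S_c = H/(1+e₀)·[C_r·log₁₀(σ'_p/σ'_0) + C_c·log₁₀(σ'_f/σ'_p)]
    = 6.6/2.25 × [0.044×log₁₀(166/144) + 0.41×log₁₀(197.41/166)]
    = 2.9333 × [0.0027168 + 0.030857] = 0.09848 m

S_c ≈ 98.5 mm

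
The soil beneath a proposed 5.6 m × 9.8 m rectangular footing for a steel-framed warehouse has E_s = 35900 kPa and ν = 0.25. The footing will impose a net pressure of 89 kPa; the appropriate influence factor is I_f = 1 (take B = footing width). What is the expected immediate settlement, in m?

S_e ≈ 0.013 m

Immediate (elastic) settlement: S_e = q·B·(1−ν²)/E_s · I_f.
S_e = 89 × 5.6 × (1 − 0.25²) / 35900 × 1
    = 89 × 5.6 × 0.9375 / 35900 × 1
    = 0.01302 m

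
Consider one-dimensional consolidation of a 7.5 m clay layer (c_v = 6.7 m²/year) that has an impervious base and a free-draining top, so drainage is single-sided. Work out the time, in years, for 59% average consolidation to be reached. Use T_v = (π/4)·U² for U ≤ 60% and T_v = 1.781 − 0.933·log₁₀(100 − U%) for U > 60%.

t ≈ 2.3 years

Drainage path length: H_d = H = 7.5 m (single drainage).
U ≤ 60%: T_v = (π/4)·U² = (π/4)×0.59² = 0.2734.
t = T_v·H_d²/c_v = 0.2734×7.5²/6.7 = 2.295 years.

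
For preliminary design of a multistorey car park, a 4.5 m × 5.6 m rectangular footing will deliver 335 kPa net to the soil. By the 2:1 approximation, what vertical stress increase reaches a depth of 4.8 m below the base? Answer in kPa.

Δσ_z ≈ 87.3 kPa

By the 2:1 method the load spreads at 1 horizontal : 2 vertical, so at depth z the loaded area has grown by z in each plan dimension:
Δσ = qBL/((B+z)(L+z)) = 335×4.5×5.6/((4.5+4.8)(5.6+4.8)) = 87.283 kPa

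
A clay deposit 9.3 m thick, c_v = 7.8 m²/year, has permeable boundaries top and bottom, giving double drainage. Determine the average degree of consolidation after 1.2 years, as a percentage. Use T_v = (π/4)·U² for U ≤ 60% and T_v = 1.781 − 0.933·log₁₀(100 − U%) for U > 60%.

Drainage path length: H_d = H/2 = 4.65 m (double drainage).
T_v = c_v·t/H_d² = 7.8×1.2/4.65² = 0.43288.
T_v = 0.43288 corresponds to the U > 60% branch:
U = 1 − 10^((1.781 − T_v)/0.933)/100 = 0.7214

U ≈ 72.1 %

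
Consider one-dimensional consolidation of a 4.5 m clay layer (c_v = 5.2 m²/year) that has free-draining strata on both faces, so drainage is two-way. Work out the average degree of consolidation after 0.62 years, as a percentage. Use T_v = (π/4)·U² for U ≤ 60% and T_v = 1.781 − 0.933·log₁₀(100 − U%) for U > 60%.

Drainage path length: H_d = H/2 = 2.25 m (double drainage).
T_v = c_v·t/H_d² = 5.2×0.62/2.25² = 0.63684.
T_v = 0.63684 corresponds to the U > 60% branch:
U = 1 − 10^((1.781 − T_v)/0.933)/100 = 0.8316

U ≈ 83.2 %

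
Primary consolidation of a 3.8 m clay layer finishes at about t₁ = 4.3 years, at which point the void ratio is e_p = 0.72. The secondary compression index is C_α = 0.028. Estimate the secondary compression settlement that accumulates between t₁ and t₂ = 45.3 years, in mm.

S_s ≈ 63.3 mm

Secondary compression: S_s = C_α·H/(1+e_p)·log₁₀(t₂/t₁)
S_s = 0.028×3.8/(1+0.72)×log₁₀(45.3/4.3)
    = 0.06186 × 1.023 = 0.06326 m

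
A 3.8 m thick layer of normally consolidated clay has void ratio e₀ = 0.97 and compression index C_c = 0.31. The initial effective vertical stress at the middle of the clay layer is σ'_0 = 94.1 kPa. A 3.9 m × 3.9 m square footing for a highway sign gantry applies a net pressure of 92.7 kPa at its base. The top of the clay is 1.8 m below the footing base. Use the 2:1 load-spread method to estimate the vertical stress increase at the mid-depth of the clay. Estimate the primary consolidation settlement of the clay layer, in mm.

Mid-depth of clay below the footing base: z = 1.8 + 3.8/2 = 3.7 m.
Stress increase at mid-clay by the 2:1 spreading method:
Δσ = qBL/((B+z)(L+z)) = 92.7×3.9×3.9/((3.9+3.7)(3.9+3.7)) = 24.411 kPa
Final effective stress: σ'_f = σ'_0 + Δσ = 94.1 + 24.411 = 118.51 kPa.
Normally consolidated clay, so the full stress increment lies on the virgin compression line:
S_c = C_c·H/(1+e₀)·log₁₀(σ'_f/σ'_0) = 0.31×3.8/(1+0.97)×log₁₀(118.51/94.1)
    = 0.59797 × 0.10017 = 0.0599 m

S_c ≈ 59.9 mm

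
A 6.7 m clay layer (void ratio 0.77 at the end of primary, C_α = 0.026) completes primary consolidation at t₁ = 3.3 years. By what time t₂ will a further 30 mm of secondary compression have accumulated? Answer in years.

t₂ ≈ 6.66 years

S_s = C_α·H/(1+e_p)·log₁₀(t₂/t₁) ⇒ log₁₀(t₂/t₁) = S_s·(1+e_p)/(C_α·H).
log₁₀(t₂/t₁) = 0.03 × (1+0.77) / (0.026×6.7) = 0.3048
t₂ = t₁ × 10^0.3048 = 3.3 × 2.018 = 6.658 years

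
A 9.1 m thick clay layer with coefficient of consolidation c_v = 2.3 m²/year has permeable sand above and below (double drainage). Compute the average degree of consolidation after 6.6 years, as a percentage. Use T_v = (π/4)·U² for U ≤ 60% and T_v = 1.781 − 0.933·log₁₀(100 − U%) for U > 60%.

U ≈ 86.7 %

Drainage path length: H_d = H/2 = 4.55 m (double drainage).
T_v = c_v·t/H_d² = 2.3×6.6/4.55² = 0.73324.
T_v = 0.73324 corresponds to the U > 60% branch:
U = 1 − 10^((1.781 − T_v)/0.933)/100 = 0.8673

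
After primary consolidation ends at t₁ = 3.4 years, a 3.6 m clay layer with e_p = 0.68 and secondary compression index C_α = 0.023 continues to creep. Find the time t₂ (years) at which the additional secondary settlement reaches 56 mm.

t₂ ≈ 46.5 years

S_s = C_α·H/(1+e_p)·log₁₀(t₂/t₁) ⇒ log₁₀(t₂/t₁) = S_s·(1+e_p)/(C_α·H).
log₁₀(t₂/t₁) = 0.056 × (1+0.68) / (0.023×3.6) = 1.136
t₂ = t₁ × 10^1.136 = 3.4 × 13.68 = 46.53 years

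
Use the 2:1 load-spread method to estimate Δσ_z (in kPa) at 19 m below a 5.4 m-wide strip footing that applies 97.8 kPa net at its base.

Δσ_z ≈ 21.6 kPa

By the 2:1 method the load spreads at 1 horizontal : 2 vertical, so at depth z the loaded area has grown by z in each plan dimension:
Δσ = qB/(B+z) = 97.8×5.4/(5.4+19) = 21.644 kPa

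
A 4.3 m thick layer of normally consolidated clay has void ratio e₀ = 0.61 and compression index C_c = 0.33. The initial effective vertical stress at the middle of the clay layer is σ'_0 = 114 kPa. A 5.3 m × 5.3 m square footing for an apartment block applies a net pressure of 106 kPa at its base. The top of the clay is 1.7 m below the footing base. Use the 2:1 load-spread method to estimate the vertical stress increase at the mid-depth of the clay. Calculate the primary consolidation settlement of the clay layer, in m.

S_c ≈ 0.104 m

Mid-depth of clay below the footing base: z = 1.7 + 4.3/2 = 3.85 m.
Stress increase at mid-clay by the 2:1 spreading method:
Δσ = qBL/((B+z)(L+z)) = 106×5.3×5.3/((5.3+3.85)(5.3+3.85)) = 35.564 kPa
Final effective stress: σ'_f = σ'_0 + Δσ = 114 + 35.564 = 149.56 kPa.
Normally consolidated clay, so the full stress increment lies on the virgin compression line:
S_c = C_c·H/(1+e₀)·log₁₀(σ'_f/σ'_0) = 0.33×4.3/(1+0.61)×log₁₀(149.56/114)
    = 0.88137 × 0.11791 = 0.1039 m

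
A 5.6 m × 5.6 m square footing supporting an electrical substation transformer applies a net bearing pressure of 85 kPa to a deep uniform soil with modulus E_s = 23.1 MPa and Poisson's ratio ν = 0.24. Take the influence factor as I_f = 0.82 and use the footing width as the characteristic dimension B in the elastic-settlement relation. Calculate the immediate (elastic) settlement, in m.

S_e ≈ 0.0159 m

Immediate (elastic) settlement: S_e = q·B·(1−ν²)/E_s · I_f.
E_s = 23.1 MPa = 23100 kPa.
S_e = 85 × 5.6 × (1 − 0.24²) / 23100 × 0.82
    = 85 × 5.6 × 0.9424 / 23100 × 0.82
    = 0.01592 m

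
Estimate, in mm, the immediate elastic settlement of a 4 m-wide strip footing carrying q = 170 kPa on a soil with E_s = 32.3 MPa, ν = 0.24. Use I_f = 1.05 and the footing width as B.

Immediate (elastic) settlement: S_e = q·B·(1−ν²)/E_s · I_f.
E_s = 32.3 MPa = 32300 kPa.
S_e = 170 × 4 × (1 − 0.24²) / 32300 × 1.05
    = 170 × 4 × 0.9424 / 32300 × 1.05
    = 0.02083 m = 20.83 mm

S_e ≈ 20.8 mm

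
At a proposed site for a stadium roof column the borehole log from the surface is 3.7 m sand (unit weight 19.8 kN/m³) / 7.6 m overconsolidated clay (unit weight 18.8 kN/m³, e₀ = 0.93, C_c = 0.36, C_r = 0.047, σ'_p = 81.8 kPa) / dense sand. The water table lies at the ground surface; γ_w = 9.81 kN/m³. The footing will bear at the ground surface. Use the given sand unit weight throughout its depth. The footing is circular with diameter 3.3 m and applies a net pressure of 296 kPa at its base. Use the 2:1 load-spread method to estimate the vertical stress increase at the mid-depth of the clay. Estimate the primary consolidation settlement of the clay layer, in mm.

Mid-depth of clay below the ground surface: z = 3.7 + 7.6/2 = 7.5 m.
Total vertical stress at mid-clay: σ_v = 19.8×3.7 + 18.8×3.8 = 144.7 kPa.
Pore pressure: u = 9.81×(7.5 − 0) = 73.575 kPa.
Initial effective stress: σ'_0 = σ_v − u = 144.7 − 73.575 = 71.125 kPa.
Stress increase at mid-clay by the 2:1 spreading method:
Δσ ≈ qD²/(D+z)² = 296×3.3²/(3.3+7.5)² = 27.636 kPa
Final effective stress: σ'_f = 71.125 + 27.636 = 98.761 kPa.
σ'_f = 98.761 > σ'_p = 81.8 kPa, so the stress path crosses the preconsolidation pressure — recompression up to σ'_p, then virgin compression beyond:
S_c = H/(1+e₀)·[C_r·log₁₀(σ'_p/σ'_0) + C_c·log₁₀(σ'_f/σ'_p)]
    = 7.6/1.93 × [0.047×log₁₀(81.8/71.125) + 0.36×log₁₀(98.761/81.8)]
    = 3.9378 × [0.0028544 + 0.02946] = 0.1272 m

S_c ≈ 127 mm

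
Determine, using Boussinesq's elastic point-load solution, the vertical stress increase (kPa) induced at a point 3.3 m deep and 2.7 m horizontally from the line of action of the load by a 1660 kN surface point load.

Boussinesq vertical stress below a point load on an elastic half-space:
Δσ_z = 3P/(2πz²) · [1 + (r/z)²]^(−5/2)
r/z = 2.7/3.3 = 0.81818; [1+(r/z)²]^(−5/2) = 0.27771.
Δσ_z = 3×1660/(2π×3.3²) × 0.27771 = 72.782 × 0.27771 = 20.21 kPa

Δσ_z ≈ 20.2 kPa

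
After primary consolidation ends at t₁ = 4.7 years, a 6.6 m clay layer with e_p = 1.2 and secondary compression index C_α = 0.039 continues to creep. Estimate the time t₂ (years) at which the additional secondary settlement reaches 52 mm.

t₂ ≈ 13.1 years

S_s = C_α·H/(1+e_p)·log₁₀(t₂/t₁) ⇒ log₁₀(t₂/t₁) = S_s·(1+e_p)/(C_α·H).
log₁₀(t₂/t₁) = 0.052 × (1+1.2) / (0.039×6.6) = 0.4444
t₂ = t₁ × 10^0.4444 = 4.7 × 2.783 = 13.08 years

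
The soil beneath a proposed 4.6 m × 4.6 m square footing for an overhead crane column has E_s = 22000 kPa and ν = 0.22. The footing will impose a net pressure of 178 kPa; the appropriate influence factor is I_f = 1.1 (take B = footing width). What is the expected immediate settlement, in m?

Immediate (elastic) settlement: S_e = q·B·(1−ν²)/E_s · I_f.
S_e = 178 × 4.6 × (1 − 0.22²) / 22000 × 1.1
    = 178 × 4.6 × 0.9516 / 22000 × 1.1
    = 0.03896 m

S_e ≈ 0.039 m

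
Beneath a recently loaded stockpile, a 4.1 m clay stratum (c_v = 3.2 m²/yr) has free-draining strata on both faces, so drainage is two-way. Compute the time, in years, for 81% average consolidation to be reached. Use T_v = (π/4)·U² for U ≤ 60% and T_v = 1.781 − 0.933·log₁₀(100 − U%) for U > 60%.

Drainage path length: H_d = H/2 = 2.05 m (double drainage).
U > 60%: T_v = 1.781 − 0.933·log₁₀(100 − 81) = 0.58792.
t = T_v·H_d²/c_v = 0.58792×2.05²/3.2 = 0.7721 years.

t ≈ 0.772 years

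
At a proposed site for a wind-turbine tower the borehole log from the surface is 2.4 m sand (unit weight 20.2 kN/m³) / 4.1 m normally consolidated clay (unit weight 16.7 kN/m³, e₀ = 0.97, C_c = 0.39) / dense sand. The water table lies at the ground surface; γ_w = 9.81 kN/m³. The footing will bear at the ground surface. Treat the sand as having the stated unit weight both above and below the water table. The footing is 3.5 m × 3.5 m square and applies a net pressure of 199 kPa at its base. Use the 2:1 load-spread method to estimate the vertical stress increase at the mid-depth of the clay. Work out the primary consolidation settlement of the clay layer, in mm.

S_c ≈ 242 mm

Mid-depth of clay below the ground surface: z = 2.4 + 4.1/2 = 4.45 m.
Total vertical stress at mid-clay: σ_v = 20.2×2.4 + 16.7×2.05 = 82.715 kPa.
Pore pressure: u = 9.81×(4.45 − 0) = 43.655 kPa.
Initial effective stress: σ'_0 = σ_v − u = 82.715 − 43.655 = 39.06 kPa.
Stress increase at mid-clay by the 2:1 spreading method:
Δσ = qBL/((B+z)(L+z)) = 199×3.5×3.5/((3.5+4.45)(3.5+4.45)) = 38.57 kPa
Final effective stress: σ'_f = σ'_0 + Δσ = 39.06 + 38.57 = 77.63 kPa.
Normally consolidated clay, so the full stress increment lies on the virgin compression line:
S_c = C_c·H/(1+e₀)·log₁₀(σ'_f/σ'_0) = 0.39×4.1/(1+0.97)×log₁₀(77.63/39.06)
    = 0.81168 × 0.2983 = 0.2421 m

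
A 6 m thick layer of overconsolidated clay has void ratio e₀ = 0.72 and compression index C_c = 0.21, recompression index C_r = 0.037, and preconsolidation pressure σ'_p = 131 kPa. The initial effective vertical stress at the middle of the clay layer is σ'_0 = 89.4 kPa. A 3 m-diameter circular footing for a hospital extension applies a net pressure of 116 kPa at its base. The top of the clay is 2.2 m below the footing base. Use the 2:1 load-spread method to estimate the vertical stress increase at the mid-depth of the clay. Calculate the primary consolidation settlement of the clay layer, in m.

Mid-depth of clay below the footing base: z = 2.2 + 6/2 = 5.2 m.
Stress increase at mid-clay by the 2:1 spreading method:
Δσ ≈ qD²/(D+z)² = 116×3²/(3+5.2)² = 15.526 kPa
Final effective stress: σ'_f = 89.4 + 15.526 = 104.93 kPa.
σ'_f = 104.93 ≤ σ'_p = 131 kPa, so the clay remains overconsolidated and only the recompression index applies:
S_c = C_r·H/(1+e₀)·log₁₀(σ'_f/σ'_0) = 0.037×6/1.72×log₁₀(104.93/89.4)
    = 0.12907 × 0.069562 = 0.008978 m

S_c ≈ 0.00898 m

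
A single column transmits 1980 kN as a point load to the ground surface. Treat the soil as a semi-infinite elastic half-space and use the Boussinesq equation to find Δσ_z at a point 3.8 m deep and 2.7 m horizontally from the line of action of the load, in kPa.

Boussinesq vertical stress below a point load on an elastic half-space:
Δσ_z = 3P/(2πz²) · [1 + (r/z)²]^(−5/2)
r/z = 2.7/3.8 = 0.71053; [1+(r/z)²]^(−5/2) = 0.35997.
Δσ_z = 3×1980/(2π×3.8²) × 0.35997 = 65.47 × 0.35997 = 23.57 kPa

Δσ_z ≈ 23.6 kPa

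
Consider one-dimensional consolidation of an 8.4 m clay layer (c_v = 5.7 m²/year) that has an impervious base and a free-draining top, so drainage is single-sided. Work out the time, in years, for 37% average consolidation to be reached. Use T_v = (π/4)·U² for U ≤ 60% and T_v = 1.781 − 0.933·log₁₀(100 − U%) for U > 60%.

Drainage path length: H_d = H = 8.4 m (single drainage).
U ≤ 60%: T_v = (π/4)·U² = (π/4)×0.37² = 0.10752.
t = T_v·H_d²/c_v = 0.10752×8.4²/5.7 = 1.331 years.

t ≈ 1.33 years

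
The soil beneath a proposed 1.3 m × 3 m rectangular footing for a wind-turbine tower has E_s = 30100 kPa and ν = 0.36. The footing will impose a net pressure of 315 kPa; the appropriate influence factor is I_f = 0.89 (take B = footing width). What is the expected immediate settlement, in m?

S_e ≈ 0.0105 m

Immediate (elastic) settlement: S_e = q·B·(1−ν²)/E_s · I_f.
S_e = 315 × 1.3 × (1 − 0.36²) / 30100 × 0.89
    = 315 × 1.3 × 0.8704 / 30100 × 0.89
    = 0.01054 m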